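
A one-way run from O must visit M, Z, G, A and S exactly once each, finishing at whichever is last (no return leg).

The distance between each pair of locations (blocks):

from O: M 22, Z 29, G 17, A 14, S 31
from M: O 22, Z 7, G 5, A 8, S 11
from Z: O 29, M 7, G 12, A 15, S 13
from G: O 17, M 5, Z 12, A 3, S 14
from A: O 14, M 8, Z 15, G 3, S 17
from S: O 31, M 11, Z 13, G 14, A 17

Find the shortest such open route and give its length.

Shortest open route: 42 blocks.

There are 5! = 120 possible orderings.
O - M - Z - G - A - S: 22+7+12+3+17 = 61
O - M - Z - G - S - A: 22+7+12+14+17 = 72
O - M - Z - A - G - S: 22+7+15+3+14 = 61
O - M - Z - A - S - G: 22+7+15+17+14 = 75
O - M - Z - S - G - A: 22+7+13+14+3 = 59
O - M - Z - S - A - G: 22+7+13+17+3 = 62
O - M - G - Z - A - S: 22+5+12+15+17 = 71
O - M - G - Z - S - A: 22+5+12+13+17 = 69
O - M - G - A - Z - S: 22+5+3+15+13 = 58
O - M - G - A - S - Z: 22+5+3+17+13 = 60
O - M - G - S - Z - A: 22+5+14+13+15 = 69
O - M - G - S - A - Z: 22+5+14+17+15 = 73
O - M - A - Z - G - S: 22+8+15+12+14 = 71
O - M - A - Z - S - G: 22+8+15+13+14 = 72
… (106 more)
O - A - G - M - Z - S: 14+3+5+7+13 = 42  ← best
The minimum is 42.
One shortest path: O → A → G → M → Z → S.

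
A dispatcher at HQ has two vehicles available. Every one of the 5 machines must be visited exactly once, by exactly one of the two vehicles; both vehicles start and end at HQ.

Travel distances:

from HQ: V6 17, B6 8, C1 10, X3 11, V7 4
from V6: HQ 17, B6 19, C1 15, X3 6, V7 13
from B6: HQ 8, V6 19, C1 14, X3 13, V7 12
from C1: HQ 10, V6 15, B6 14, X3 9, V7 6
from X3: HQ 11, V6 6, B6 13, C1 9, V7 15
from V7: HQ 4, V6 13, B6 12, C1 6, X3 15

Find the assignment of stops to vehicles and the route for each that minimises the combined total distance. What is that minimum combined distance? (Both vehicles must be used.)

Check every non-empty split of the stops between the two vehicles; for each half take its own optimal tour:
  {V6} + {B6, C1, X3, V7}: 34 + 40 = 74
  {B6} + {V6, C1, X3, V7}: 16 + 42 = 58
  {V6, B6} + {C1, X3, V7}: 44 + 30 = 74
  {C1} + {V6, B6, X3, V7}: 20 + 44 = 64
  {V6, C1} + {B6, X3, V7}: 42 + 40 = 82
  {B6, C1} + {V6, X3, V7}: 32 + 34 = 66
  … (15 splits in total)
Best: vehicle 1 HQ → B6 → HQ = 16; vehicle 2 HQ → V6 → X3 → C1 → V7 → HQ = 42; combined 58.

58 — the smallest possible combined total.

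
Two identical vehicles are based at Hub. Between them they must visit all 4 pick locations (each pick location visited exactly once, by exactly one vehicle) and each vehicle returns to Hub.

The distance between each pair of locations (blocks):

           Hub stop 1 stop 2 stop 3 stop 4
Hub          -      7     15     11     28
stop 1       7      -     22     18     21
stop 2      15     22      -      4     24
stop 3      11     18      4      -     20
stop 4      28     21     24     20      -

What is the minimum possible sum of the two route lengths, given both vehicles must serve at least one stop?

There are 2^3 − 1 = 7 ways to divide the 4 stops into two non-empty groups. For each, the best each vehicle can do is its own shortest tour through its group:
  {stop 1} + {stop 2, stop 3, stop 4}: 14 + 67 = 81
  {stop 2} + {stop 1, stop 3, stop 4}: 30 + 59 = 89
  {stop 1, stop 2} + {stop 3, stop 4}: 44 + 59 = 103
  {stop 3} + {stop 1, stop 2, stop 4}: 22 + 67 = 89
  {stop 1, stop 3} + {stop 2, stop 4}: 36 + 67 = 103
  {stop 2, stop 3} + {stop 1, stop 4}: 30 + 56 = 86
  … (7 splits in total)
Best: vehicle 1 Hub → stop 1 → Hub = 14; vehicle 2 Hub → stop 2 → stop 3 → stop 4 → Hub = 67; combined 81.

Minimum combined distance: 81 blocks.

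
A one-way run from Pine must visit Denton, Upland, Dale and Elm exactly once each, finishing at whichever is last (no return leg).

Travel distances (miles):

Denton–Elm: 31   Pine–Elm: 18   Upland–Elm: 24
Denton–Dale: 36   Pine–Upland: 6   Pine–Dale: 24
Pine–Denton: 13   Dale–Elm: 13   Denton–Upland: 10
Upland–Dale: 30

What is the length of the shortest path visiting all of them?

Shortest open route: 60 miles.

There are 4! = 24 possible orderings.
Pine → Denton → Upland → Dale → Elm: 13+10+30+13 = 66
Pine → Denton → Upland → Elm → Dale: 13+10+24+13 = 60
Pine → Denton → Dale → Upland → Elm: 13+36+30+24 = 103
Pine → Denton → Dale → Elm → Upland: 13+36+13+24 = 86
Pine → Denton → Elm → Upland → Dale: 13+31+24+30 = 98
Pine → Denton → Elm → Dale → Upland: 13+31+13+30 = 87
Pine → Upland → Denton → Dale → Elm: 6+10+36+13 = 65
Pine → Upland → Denton → Elm → Dale: 6+10+31+13 = 60
Pine → Upland → Dale → Denton → Elm: 6+30+36+31 = 103
Pine → Upland → Dale → Elm → Denton: 6+30+13+31 = 80
Pine → Upland → Elm → Denton → Dale: 6+24+31+36 = 97
Pine → Upland → Elm → Dale → Denton: 6+24+13+36 = 79
Pine → Dale → Denton → Upland → Elm: 24+36+10+24 = 94
Pine → Dale → Denton → Elm → Upland: 24+36+31+24 = 115
… (10 more)
The minimum is 60.
One shortest path: Pine → Denton → Upland → Elm → Dale.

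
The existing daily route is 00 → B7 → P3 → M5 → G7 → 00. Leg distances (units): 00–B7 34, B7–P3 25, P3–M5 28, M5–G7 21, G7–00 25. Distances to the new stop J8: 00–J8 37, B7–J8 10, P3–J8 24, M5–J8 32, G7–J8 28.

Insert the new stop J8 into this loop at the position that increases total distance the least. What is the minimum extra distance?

Adding 9 by placing J8 on the B7–P3 leg.

Insertion cost between consecutive stops i–j is d(i,J8) + d(J8,j) − d(i,j):
  between 00 and B7: 37 + 10 − 34 = 13
  between B7 and P3: 10 + 24 − 25 = 9
  between P3 and M5: 24 + 32 − 28 = 28
  between M5 and G7: 32 + 28 − 21 = 39
  between G7 and 00: 28 + 37 − 25 = 40
Cheapest insertion is between B7 and P3, adding 9.
New total = 133 + 9 = 142.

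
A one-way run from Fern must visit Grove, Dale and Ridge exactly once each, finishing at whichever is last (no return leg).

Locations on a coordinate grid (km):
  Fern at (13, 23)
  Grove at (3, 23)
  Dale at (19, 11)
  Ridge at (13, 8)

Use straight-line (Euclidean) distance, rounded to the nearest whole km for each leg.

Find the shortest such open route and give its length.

35 km — the minimum one-way total.

There are 3! = 6 possible orderings.
Fern→Grove→Dale→Ridge: 10+20+7 = 37
Fern→Grove→Ridge→Dale: 10+18+7 = 35
Fern→Dale→Grove→Ridge: 13+20+18 = 51
Fern→Dale→Ridge→Grove: 13+7+18 = 38
Fern→Ridge→Grove→Dale: 15+18+20 = 53
Fern→Ridge→Dale→Grove: 15+7+20 = 42
The minimum is 35.
One shortest path: Fern → Grove → Ridge → Dale.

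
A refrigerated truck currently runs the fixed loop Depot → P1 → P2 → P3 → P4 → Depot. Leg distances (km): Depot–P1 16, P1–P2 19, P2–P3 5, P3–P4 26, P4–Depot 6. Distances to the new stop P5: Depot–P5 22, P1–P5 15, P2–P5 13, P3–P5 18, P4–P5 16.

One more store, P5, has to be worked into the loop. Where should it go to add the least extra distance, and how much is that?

Insertion cost between consecutive stops i–j is d(i,P5) + d(P5,j) − d(i,j):
  between Depot and P1: 22 + 15 − 16 = 21
  between P1 and P2: 15 + 13 − 19 = 9
  between P2 and P3: 13 + 18 − 5 = 26
  between P3 and P4: 18 + 16 − 26 = 8
  between P4 and Depot: 16 + 22 − 6 = 32
Cheapest insertion is between P3 and P4, adding 8.
New total = 72 + 8 = 80.

+8 km — insert P5 between P3 and P4.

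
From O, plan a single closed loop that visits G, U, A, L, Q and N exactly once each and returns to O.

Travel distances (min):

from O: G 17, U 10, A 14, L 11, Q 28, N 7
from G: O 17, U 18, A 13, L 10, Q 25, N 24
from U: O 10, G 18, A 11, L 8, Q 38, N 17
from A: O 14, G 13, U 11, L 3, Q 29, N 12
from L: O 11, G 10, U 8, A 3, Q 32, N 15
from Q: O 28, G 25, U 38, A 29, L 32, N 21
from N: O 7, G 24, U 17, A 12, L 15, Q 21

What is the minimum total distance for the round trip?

87 min — the shortest possible round trip.

O - G - U - A - L - Q - N - O: 17+18+11+3+32+21+7 = 109
O - G - U - A - L - N - Q - O: 17+18+11+3+15+21+28 = 113
O - G - U - A - Q - L - N - O: 17+18+11+29+32+15+7 = 129
O - G - U - A - Q - N - L - O: 17+18+11+29+21+15+11 = 122
O - G - U - A - N - L - Q - O: 17+18+11+12+15+32+28 = 133
O - G - U - A - N - Q - L - O: 17+18+11+12+21+32+11 = 122
O - G - U - L - A - Q - N - O: 17+18+8+3+29+21+7 = 103
O - G - U - L - A - N - Q - O: 17+18+8+3+12+21+28 = 107
… (352 more)
O - U - A - L - G - Q - N - O: 10+11+3+10+25+21+7 = 87  ← best
The minimum is 87.
One optimal route: O → U → A → L → G → Q → N → O (or its reverse).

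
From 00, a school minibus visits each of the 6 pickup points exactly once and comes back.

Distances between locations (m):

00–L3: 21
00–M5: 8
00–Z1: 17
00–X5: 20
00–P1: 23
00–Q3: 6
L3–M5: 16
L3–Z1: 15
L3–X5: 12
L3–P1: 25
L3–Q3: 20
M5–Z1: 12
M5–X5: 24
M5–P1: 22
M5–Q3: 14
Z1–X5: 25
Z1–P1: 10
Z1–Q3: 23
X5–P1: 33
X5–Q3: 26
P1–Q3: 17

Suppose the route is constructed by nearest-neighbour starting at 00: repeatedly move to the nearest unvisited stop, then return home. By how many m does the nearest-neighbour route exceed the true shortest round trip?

The nearest-neighbour route is 7 m longer than optimal.

From 00: Q3=6, M5=8, Z1=17, X5=20, L3=21, P1=23 → choose Q3 (6).
From Q3: M5=14, P1=17, L3=20, Z1=23, X5=26 → choose M5 (14).
From M5: Z1=12, L3=16, P1=22, X5=24 → choose Z1 (12).
From Z1: P1=10, L3=15, X5=25 → choose P1 (10).
From P1: L3=25, X5=33 → choose L3 (25).
From L3: X5=12 → choose X5 (12).
NN route 00 → Q3 → M5 → Z1 → P1 → L3 → X5 → 00 costs 99.
Optimal: 00 → M5 → X5 → L3 → Z1 → P1 → Q3 → 00 costs 92 (by enumerating all 360 distinct tours).
Excess = 99 − 92 = 7.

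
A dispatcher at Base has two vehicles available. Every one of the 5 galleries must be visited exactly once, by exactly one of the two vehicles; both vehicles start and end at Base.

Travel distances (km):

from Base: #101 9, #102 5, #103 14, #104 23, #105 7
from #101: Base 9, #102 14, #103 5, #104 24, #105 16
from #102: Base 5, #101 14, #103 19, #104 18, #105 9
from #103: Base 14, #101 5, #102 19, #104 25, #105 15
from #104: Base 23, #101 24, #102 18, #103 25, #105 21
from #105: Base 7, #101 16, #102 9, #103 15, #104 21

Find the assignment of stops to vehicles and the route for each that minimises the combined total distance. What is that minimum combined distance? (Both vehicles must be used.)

76 km — the smallest possible combined total.

Try each way of splitting the stops between the two vehicles (each non-empty) and, for each split, find the best tour for each vehicle:
  {#101} + {#102, #103, #104, #105}: 18 + 70 = 88
  {#102} + {#101, #103, #104, #105}: 10 + 67 = 77
  {#101, #102} + {#103, #104, #105}: 28 + 67 = 95
  {#103} + {#101, #102, #104, #105}: 28 + 67 = 95
  {#101, #103} + {#102, #104, #105}: 28 + 51 = 79
  {#102, #103} + {#101, #104, #105}: 38 + 61 = 99
  … (15 splits in total)
  {#101, #102, #103, #104} + {#105}: 62 + 14 = 76  ← best
Best: vehicle 1 Base → #101 → #103 → #104 → #102 → Base = 62; vehicle 2 Base → #105 → Base = 14; combined 76.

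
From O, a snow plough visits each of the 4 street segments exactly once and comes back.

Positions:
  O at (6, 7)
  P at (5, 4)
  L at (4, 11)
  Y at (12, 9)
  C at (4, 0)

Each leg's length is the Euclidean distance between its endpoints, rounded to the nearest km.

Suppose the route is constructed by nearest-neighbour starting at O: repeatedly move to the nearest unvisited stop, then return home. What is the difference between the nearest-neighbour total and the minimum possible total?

1 km longer than the optimal tour.

From O: P=3, L=4, Y=6, C=7 → choose P (3).
From P: C=4, L=7, Y=9 → choose C (4).
From C: L=11, Y=12 → choose L (11).
From L: Y=8 → choose Y (8).
NN route O → P → C → L → Y → O costs 32.
Optimal: O → P → C → Y → L → O costs 31 (by enumerating all 12 distinct tours).
Excess = 32 − 31 = 1.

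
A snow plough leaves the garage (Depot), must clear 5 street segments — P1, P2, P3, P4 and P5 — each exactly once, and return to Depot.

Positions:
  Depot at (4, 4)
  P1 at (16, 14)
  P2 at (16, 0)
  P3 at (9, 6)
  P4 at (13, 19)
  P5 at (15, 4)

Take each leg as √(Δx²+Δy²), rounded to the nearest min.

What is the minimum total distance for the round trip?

51 min — the shortest possible round trip.

Depot - P1 - P2 - P3 - P4 - P5 - Depot: 16+14+9+14+15+11 = 79
Depot - P1 - P2 - P3 - P5 - P4 - Depot: 16+14+9+6+15+17 = 77
Depot - P1 - P2 - P4 - P3 - P5 - Depot: 16+14+19+14+6+11 = 80
Depot - P1 - P2 - P4 - P5 - P3 - Depot: 16+14+19+15+6+5 = 75
Depot - P1 - P2 - P5 - P3 - P4 - Depot: 16+14+4+6+14+17 = 71
Depot - P1 - P2 - P5 - P4 - P3 - Depot: 16+14+4+15+14+5 = 68
Depot - P1 - P3 - P2 - P4 - P5 - Depot: 16+11+9+19+15+11 = 81
Depot - P1 - P3 - P2 - P5 - P4 - Depot: 16+11+9+4+15+17 = 72
Depot - P1 - P3 - P4 - P2 - P5 - Depot: 16+11+14+19+4+11 = 75
Depot - P1 - P3 - P4 - P5 - P2 - Depot: 16+11+14+15+4+13 = 73
Depot - P1 - P3 - P5 - P2 - P4 - Depot: 16+11+6+4+19+17 = 73
Depot - P1 - P3 - P5 - P4 - P2 - Depot: 16+11+6+15+19+13 = 80
Depot - P1 - P4 - P2 - P3 - P5 - Depot: 16+6+19+9+6+11 = 67
Depot - P1 - P4 - P2 - P5 - P3 - Depot: 16+6+19+4+6+5 = 56
… (46 more)
Depot - P3 - P2 - P5 - P1 - P4 - Depot: 5+9+4+10+6+17 = 51  ← best
The minimum is 51.
One optimal route: Depot → P3 → P2 → P5 → P1 → P4 → Depot (or its reverse).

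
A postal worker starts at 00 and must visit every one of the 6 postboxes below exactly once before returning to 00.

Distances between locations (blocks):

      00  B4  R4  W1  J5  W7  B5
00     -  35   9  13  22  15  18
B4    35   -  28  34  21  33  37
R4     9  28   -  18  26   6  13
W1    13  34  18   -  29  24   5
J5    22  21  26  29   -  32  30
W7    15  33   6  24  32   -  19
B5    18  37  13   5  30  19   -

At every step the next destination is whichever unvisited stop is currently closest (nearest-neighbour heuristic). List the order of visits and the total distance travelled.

124 blocks along 00 → R4 → W7 → B5 → W1 → J5 → B4 → 00.

From 00: distances to unvisited — R4=9, W1=13, W7=15, B5=18, J5=22, B4=35. Nearest is R4 (9).
From R4: distances to unvisited — W7=6, B5=13, W1=18, J5=26, B4=28. Nearest is W7 (6).
From W7: distances to unvisited — B5=19, W1=24, J5=32, B4=33. Nearest is B5 (19).
From B5: distances to unvisited — W1=5, J5=30, B4=37. Nearest is W1 (5).
From W1: distances to unvisited — J5=29, B4=34. Nearest is J5 (29).
From J5: distances to unvisited — B4=21. Nearest is B4 (21).
Return B4→00: 35.
Total = 9 + 6 + 19 + 5 + 29 + 21 + 35 = 124.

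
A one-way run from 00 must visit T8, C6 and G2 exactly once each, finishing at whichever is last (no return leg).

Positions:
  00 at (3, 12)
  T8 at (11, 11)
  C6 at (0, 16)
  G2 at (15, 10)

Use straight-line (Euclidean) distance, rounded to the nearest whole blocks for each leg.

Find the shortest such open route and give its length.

There are 3! = 6 possible orderings.
00 → T8 → C6 → G2: 8+12+16 = 36
00 → T8 → G2 → C6: 8+4+16 = 28
00 → C6 → T8 → G2: 5+12+4 = 21
00 → C6 → G2 → T8: 5+16+4 = 25
00 → G2 → T8 → C6: 12+4+12 = 28
00 → G2 → C6 → T8: 12+16+12 = 40
The minimum is 21.
One shortest path: 00 → C6 → T8 → G2.

Minimum one-way distance = 21 blocks.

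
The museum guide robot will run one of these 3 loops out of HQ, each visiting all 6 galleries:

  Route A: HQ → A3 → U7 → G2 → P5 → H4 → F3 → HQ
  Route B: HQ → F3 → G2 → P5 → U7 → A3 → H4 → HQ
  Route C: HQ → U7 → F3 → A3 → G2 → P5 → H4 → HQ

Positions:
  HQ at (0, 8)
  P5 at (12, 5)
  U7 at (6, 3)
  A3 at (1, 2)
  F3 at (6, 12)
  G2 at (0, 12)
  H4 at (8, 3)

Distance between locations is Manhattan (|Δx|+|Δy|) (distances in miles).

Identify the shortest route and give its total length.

70 miles — Route B is the shortest.

Route A: 7 + 6 + 15 + 19 + 6 + 11 + 10 = 74
Route B: 10 + 6 + 19 + 8 + 6 + 8 + 13 = 70
Route C: 11 + 9 + 15 + 11 + 19 + 6 + 13 = 84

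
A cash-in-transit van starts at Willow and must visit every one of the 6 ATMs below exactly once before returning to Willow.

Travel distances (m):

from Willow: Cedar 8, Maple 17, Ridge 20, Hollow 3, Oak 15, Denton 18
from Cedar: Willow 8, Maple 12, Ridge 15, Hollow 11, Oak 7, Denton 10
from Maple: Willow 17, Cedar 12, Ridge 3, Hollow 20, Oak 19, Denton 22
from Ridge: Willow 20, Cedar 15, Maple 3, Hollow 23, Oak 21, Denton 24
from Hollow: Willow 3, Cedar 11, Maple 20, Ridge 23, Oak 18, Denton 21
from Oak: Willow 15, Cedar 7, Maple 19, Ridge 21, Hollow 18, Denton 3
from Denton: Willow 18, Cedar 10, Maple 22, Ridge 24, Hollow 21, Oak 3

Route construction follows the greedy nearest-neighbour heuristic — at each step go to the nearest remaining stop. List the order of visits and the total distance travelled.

69 m along Willow → Hollow → Cedar → Oak → Denton → Maple → Ridge → Willow.

From Willow: distances to unvisited — Hollow=3, Cedar=8, Oak=15, Maple=17, Denton=18, Ridge=20. Nearest is Hollow (3).
From Hollow: distances to unvisited — Cedar=11, Oak=18, Maple=20, Denton=21, Ridge=23. Nearest is Cedar (11).
From Cedar: distances to unvisited — Oak=7, Denton=10, Maple=12, Ridge=15. Nearest is Oak (7).
From Oak: distances to unvisited — Denton=3, Maple=19, Ridge=21. Nearest is Denton (3).
From Denton: distances to unvisited — Maple=22, Ridge=24. Nearest is Maple (22).
From Maple: distances to unvisited — Ridge=3. Nearest is Ridge (3).
Return Ridge→Willow: 20.
Total = 3 + 11 + 7 + 3 + 22 + 3 + 20 = 69.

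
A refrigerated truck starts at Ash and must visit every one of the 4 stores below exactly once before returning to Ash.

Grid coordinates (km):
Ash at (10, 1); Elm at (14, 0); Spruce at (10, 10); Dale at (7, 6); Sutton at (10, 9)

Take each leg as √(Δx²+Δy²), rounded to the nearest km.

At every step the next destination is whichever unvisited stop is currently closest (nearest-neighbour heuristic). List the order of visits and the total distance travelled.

From Ash: distances to unvisited — Elm=4, Dale=6, Sutton=8, Spruce=9. Nearest is Elm (4).
From Elm: distances to unvisited — Dale=9, Sutton=10, Spruce=11. Nearest is Dale (9).
From Dale: distances to unvisited — Sutton=4, Spruce=5. Nearest is Sutton (4).
From Sutton: distances to unvisited — Spruce=1. Nearest is Spruce (1).
Return Spruce→Ash: 9.
Total = 4 + 9 + 4 + 1 + 9 = 27.

27 km along Ash → Elm → Dale → Sutton → Spruce → Ash.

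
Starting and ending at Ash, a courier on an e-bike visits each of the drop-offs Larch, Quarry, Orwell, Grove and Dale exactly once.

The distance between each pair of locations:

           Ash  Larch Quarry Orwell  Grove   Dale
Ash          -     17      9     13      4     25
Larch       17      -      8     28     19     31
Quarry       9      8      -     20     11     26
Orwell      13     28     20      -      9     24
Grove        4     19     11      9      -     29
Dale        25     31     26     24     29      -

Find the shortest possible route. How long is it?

85 — the shortest possible round trip.

There are 60 distinct closed tours to check (reversals are equivalent).
Ash-Larch-Quarry-Orwell-Grove-Dale-Ash: 17+8+20+9+29+25 = 108
Ash-Larch-Quarry-Orwell-Dale-Grove-Ash: 17+8+20+24+29+4 = 102
Ash-Larch-Quarry-Grove-Orwell-Dale-Ash: 17+8+11+9+24+25 = 94
Ash-Larch-Quarry-Grove-Dale-Orwell-Ash: 17+8+11+29+24+13 = 102
Ash-Larch-Quarry-Dale-Orwell-Grove-Ash: 17+8+26+24+9+4 = 88
Ash-Larch-Quarry-Dale-Grove-Orwell-Ash: 17+8+26+29+9+13 = 102
Ash-Larch-Orwell-Quarry-Grove-Dale-Ash: 17+28+20+11+29+25 = 130
Ash-Larch-Orwell-Quarry-Dale-Grove-Ash: 17+28+20+26+29+4 = 124
Ash-Larch-Orwell-Grove-Quarry-Dale-Ash: 17+28+9+11+26+25 = 116
Ash-Larch-Orwell-Grove-Dale-Quarry-Ash: 17+28+9+29+26+9 = 118
Ash-Larch-Orwell-Dale-Quarry-Grove-Ash: 17+28+24+26+11+4 = 110
Ash-Larch-Orwell-Dale-Grove-Quarry-Ash: 17+28+24+29+11+9 = 118
Ash-Larch-Grove-Quarry-Orwell-Dale-Ash: 17+19+11+20+24+25 = 116
Ash-Larch-Grove-Quarry-Dale-Orwell-Ash: 17+19+11+26+24+13 = 110
… (46 more)
Ash-Quarry-Larch-Dale-Orwell-Grove-Ash: 9+8+31+24+9+4 = 85  ← best
The minimum is 85.
One optimal route: Ash → Quarry → Larch → Dale → Orwell → Grove → Ash (or its reverse).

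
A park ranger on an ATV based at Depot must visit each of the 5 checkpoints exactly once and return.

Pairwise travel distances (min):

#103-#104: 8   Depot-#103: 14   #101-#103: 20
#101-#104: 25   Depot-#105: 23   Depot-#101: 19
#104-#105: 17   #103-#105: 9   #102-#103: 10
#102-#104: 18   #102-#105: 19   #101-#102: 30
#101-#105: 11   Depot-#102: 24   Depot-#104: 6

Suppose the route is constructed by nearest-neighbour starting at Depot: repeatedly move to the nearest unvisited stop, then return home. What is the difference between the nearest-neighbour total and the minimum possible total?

From Depot: #104=6, #103=14, #101=19, #105=23, #102=24 → choose #104 (6).
From #104: #103=8, #105=17, #102=18, #101=25 → choose #103 (8).
From #103: #105=9, #102=10, #101=20 → choose #105 (9).
From #105: #101=11, #102=19 → choose #101 (11).
From #101: #102=30 → choose #102 (30).
NN route Depot → #104 → #103 → #105 → #101 → #102 → Depot costs 88.
Optimal: Depot → #101 → #105 → #102 → #103 → #104 → Depot costs 73 (by enumerating all 60 distinct tours).
Excess = 88 − 73 = 15.

The nearest-neighbour route is 15 min longer than optimal.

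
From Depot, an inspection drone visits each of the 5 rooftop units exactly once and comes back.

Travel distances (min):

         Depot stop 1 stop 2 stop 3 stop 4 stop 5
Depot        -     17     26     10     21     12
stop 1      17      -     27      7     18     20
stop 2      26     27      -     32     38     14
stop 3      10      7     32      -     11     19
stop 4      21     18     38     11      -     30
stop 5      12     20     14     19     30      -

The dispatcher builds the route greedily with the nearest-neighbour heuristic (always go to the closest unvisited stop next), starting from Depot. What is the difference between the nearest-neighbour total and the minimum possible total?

13 min longer than the optimal tour.

From Depot: stop 3=10, stop 5=12, stop 1=17, stop 4=21, stop 2=26 → choose stop 3 (10).
From stop 3: stop 1=7, stop 4=11, stop 5=19, stop 2=32 → choose stop 1 (7).
From stop 1: stop 4=18, stop 5=20, stop 2=27 → choose stop 4 (18).
From stop 4: stop 5=30, stop 2=38 → choose stop 5 (30).
From stop 5: stop 2=14 → choose stop 2 (14).
NN route Depot → stop 3 → stop 1 → stop 4 → stop 5 → stop 2 → Depot costs 105.
Optimal: Depot → stop 3 → stop 4 → stop 1 → stop 2 → stop 5 → Depot costs 92 (by enumerating all 60 distinct tours).
Excess = 105 − 92 = 13.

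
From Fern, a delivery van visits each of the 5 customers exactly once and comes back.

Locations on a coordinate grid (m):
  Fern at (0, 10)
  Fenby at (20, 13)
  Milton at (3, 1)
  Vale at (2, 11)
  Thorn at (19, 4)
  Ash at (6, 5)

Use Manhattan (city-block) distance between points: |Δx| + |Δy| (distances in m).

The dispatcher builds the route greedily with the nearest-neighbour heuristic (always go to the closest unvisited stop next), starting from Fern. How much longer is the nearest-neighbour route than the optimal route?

6 m longer than the optimal tour.

From Fern: Vale=3, Ash=11, Milton=12, Fenby=23, Thorn=25 → choose Vale (3).
From Vale: Ash=10, Milton=11, Fenby=20, Thorn=24 → choose Ash (10).
From Ash: Milton=7, Thorn=14, Fenby=22 → choose Milton (7).
From Milton: Thorn=19, Fenby=29 → choose Thorn (19).
From Thorn: Fenby=10 → choose Fenby (10).
NN route Fern → Vale → Ash → Milton → Thorn → Fenby → Fern costs 72.
Optimal: Fern → Milton → Ash → Thorn → Fenby → Vale → Fern costs 66 (by enumerating all 60 distinct tours).
Excess = 72 − 66 = 6.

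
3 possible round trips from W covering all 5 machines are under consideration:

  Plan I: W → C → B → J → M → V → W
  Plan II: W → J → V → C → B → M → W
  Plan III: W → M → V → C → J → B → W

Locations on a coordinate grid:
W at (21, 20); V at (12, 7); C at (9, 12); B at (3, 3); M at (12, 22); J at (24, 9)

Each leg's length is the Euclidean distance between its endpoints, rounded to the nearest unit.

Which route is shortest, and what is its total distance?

70 — Plan II is the shortest.

Plan I: 14 + 11 + 22 + 18 + 15 + 16 = 96
Plan II: 11 + 12 + 6 + 11 + 21 + 9 = 70
Plan III: 9 + 15 + 6 + 15 + 22 + 25 = 92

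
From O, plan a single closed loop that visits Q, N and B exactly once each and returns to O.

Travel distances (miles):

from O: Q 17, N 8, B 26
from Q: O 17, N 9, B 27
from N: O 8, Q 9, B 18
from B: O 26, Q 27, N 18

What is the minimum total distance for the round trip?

There are 3 distinct closed tours to check (reversals are equivalent).
O-Q-N-B-O: 17+9+18+26 = 70
O-Q-B-N-O: 17+27+18+8 = 70
O-N-Q-B-O: 8+9+27+26 = 70
The minimum is 70.
One optimal route: O → Q → N → B → O (or its reverse).

Minimum total distance: 70 miles.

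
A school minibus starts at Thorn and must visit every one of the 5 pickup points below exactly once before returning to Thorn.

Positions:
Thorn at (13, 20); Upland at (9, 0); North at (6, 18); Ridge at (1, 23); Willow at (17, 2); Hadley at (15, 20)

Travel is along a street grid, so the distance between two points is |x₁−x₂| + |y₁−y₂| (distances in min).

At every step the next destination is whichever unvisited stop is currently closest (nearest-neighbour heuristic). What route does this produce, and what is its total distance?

At Thorn the remaining stops are Hadley 2, North 9, Ridge 15, Willow 22, Upland 24; go to Hadley.
At Hadley the remaining stops are North 11, Ridge 17, Willow 20, Upland 26; go to North.
At North the remaining stops are Ridge 10, Upland 21, Willow 27; go to Ridge.
At Ridge the remaining stops are Upland 31, Willow 37; go to Upland.
At Upland the remaining stops are Willow 10; go to Willow.
Return Willow→Thorn: 22.
Total = 2 + 11 + 10 + 31 + 10 + 22 = 86.

Total distance 86 min via the nearest-neighbour route Thorn → Hadley → North → Ridge → Upland → Willow → Thorn.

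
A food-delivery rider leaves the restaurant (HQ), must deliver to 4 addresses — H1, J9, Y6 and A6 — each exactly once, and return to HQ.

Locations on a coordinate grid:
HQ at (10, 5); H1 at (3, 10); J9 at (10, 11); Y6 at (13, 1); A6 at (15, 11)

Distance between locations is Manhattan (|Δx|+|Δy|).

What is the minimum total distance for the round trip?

With 4 stops there are 4!/2 = 12 distinct round trips (a route and its reverse cost the same).
HQ-H1-J9-Y6-A6-HQ: 12+8+13+12+11 = 56
HQ-H1-J9-A6-Y6-HQ: 12+8+5+12+7 = 44
HQ-H1-Y6-J9-A6-HQ: 12+19+13+5+11 = 60
HQ-H1-Y6-A6-J9-HQ: 12+19+12+5+6 = 54
HQ-H1-A6-J9-Y6-HQ: 12+13+5+13+7 = 50
HQ-H1-A6-Y6-J9-HQ: 12+13+12+13+6 = 56
HQ-J9-H1-Y6-A6-HQ: 6+8+19+12+11 = 56
HQ-J9-H1-A6-Y6-HQ: 6+8+13+12+7 = 46
HQ-J9-Y6-H1-A6-HQ: 6+13+19+13+11 = 62
HQ-J9-A6-H1-Y6-HQ: 6+5+13+19+7 = 50
HQ-Y6-H1-J9-A6-HQ: 7+19+8+5+11 = 50
HQ-Y6-J9-H1-A6-HQ: 7+13+8+13+11 = 52
The minimum is 44.
One optimal route: HQ → H1 → J9 → A6 → Y6 → HQ (or its reverse).

44 — the shortest possible round trip.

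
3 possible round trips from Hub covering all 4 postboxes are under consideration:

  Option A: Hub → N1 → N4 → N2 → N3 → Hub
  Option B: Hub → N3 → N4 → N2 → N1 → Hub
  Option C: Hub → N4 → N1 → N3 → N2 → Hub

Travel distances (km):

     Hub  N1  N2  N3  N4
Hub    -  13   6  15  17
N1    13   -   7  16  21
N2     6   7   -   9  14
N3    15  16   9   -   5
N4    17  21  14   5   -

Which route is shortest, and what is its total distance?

Option A: 13 + 21 + 14 + 9 + 15 = 72
Option B: 15 + 5 + 14 + 7 + 13 = 54
Option C: 17 + 21 + 16 + 9 + 6 = 69

54 km — Option B is the shortest.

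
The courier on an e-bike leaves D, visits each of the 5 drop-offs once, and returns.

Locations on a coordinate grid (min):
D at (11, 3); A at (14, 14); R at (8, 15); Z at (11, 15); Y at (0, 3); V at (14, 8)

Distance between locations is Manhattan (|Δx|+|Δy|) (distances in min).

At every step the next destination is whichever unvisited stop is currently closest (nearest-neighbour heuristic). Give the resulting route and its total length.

Total distance 52 min via the nearest-neighbour route D → V → A → Z → R → Y → D.

From D: distances to unvisited — V=8, Y=11, Z=12, A=14, R=15. Nearest is V (8).
From V: distances to unvisited — A=6, Z=10, R=13, Y=19. Nearest is A (6).
From A: distances to unvisited — Z=4, R=7, Y=25. Nearest is Z (4).
From Z: distances to unvisited — R=3, Y=23. Nearest is R (3).
From R: distances to unvisited — Y=20. Nearest is Y (20).
Return Y→D: 11.
Total = 8 + 6 + 4 + 3 + 20 + 11 = 52.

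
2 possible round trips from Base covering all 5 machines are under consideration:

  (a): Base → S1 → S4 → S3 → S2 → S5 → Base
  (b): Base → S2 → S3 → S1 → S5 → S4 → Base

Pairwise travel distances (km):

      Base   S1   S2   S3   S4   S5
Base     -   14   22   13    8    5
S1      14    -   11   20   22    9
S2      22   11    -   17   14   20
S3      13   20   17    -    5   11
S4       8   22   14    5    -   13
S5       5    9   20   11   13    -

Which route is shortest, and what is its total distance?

(a): 14 + 22 + 5 + 17 + 20 + 5 = 83
(b): 22 + 17 + 20 + 9 + 13 + 8 = 89

Shortest is (a), total 83 km.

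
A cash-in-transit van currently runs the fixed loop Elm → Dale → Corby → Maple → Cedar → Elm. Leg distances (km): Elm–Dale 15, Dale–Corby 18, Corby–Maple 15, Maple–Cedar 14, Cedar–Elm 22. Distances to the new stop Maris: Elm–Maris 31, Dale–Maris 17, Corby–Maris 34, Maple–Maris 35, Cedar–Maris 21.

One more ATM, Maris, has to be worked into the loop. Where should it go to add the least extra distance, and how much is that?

Insertion cost between consecutive stops i–j is d(i,Maris) + d(Maris,j) − d(i,j):
  between Elm and Dale: 31 + 17 − 15 = 33
  between Dale and Corby: 17 + 34 − 18 = 33
  between Corby and Maple: 34 + 35 − 15 = 54
  between Maple and Cedar: 35 + 21 − 14 = 42
  between Cedar and Elm: 21 + 31 − 22 = 30
Cheapest insertion is between Cedar and Elm, adding 30.
New total = 84 + 30 = 114.

+30 km — insert Maris between Cedar and Elm.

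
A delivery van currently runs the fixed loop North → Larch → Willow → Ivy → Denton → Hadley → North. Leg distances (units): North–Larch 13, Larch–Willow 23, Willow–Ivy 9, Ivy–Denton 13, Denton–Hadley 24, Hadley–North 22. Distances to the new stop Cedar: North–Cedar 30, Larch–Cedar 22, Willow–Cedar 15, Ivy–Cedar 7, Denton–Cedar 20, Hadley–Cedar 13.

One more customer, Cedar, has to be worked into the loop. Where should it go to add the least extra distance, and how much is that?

Insertion cost between consecutive stops i–j is d(i,Cedar) + d(Cedar,j) − d(i,j):
  between North and Larch: 30 + 22 − 13 = 39
  between Larch and Willow: 22 + 15 − 23 = 14
  between Willow and Ivy: 15 + 7 − 9 = 13
  between Ivy and Denton: 7 + 20 − 13 = 14
  between Denton and Hadley: 20 + 13 − 24 = 9
  between Hadley and North: 13 + 30 − 22 = 21
Cheapest insertion is between Denton and Hadley, adding 9.
New total = 104 + 9 = 113.

Minimum extra distance: 9, inserting Cedar between Denton and Hadley.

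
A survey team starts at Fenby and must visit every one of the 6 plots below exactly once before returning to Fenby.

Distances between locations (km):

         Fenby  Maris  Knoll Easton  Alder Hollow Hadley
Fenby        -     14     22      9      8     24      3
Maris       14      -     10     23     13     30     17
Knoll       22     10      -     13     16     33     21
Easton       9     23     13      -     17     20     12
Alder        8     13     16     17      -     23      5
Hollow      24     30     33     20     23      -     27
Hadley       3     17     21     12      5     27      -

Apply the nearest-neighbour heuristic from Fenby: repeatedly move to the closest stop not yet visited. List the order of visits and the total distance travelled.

At Fenby the remaining stops are Hadley 3, Alder 8, Easton 9, Maris 14, Knoll 22, Hollow 24; go to Hadley.
At Hadley the remaining stops are Alder 5, Easton 12, Maris 17, Knoll 21, Hollow 27; go to Alder.
At Alder the remaining stops are Maris 13, Knoll 16, Easton 17, Hollow 23; go to Maris.
At Maris the remaining stops are Knoll 10, Easton 23, Hollow 30; go to Knoll.
At Knoll the remaining stops are Easton 13, Hollow 33; go to Easton.
At Easton the remaining stops are Hollow 20; go to Hollow.
Return Hollow→Fenby: 24.
Total = 3 + 5 + 13 + 10 + 13 + 20 + 24 = 88.

Nearest-neighbour total = 88 km; route Fenby → Hadley → Alder → Maris → Knoll → Easton → Hollow → Fenby.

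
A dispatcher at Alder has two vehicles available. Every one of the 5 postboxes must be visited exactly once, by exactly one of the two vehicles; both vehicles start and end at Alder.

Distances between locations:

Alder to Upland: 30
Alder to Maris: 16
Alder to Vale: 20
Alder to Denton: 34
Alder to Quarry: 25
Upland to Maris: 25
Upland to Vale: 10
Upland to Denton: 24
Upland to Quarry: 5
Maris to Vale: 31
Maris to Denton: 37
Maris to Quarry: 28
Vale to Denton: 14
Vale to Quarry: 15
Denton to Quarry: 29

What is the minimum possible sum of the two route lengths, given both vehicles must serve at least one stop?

Minimum combined distance: 120.

There are 2^4 − 1 = 15 ways to divide the 5 stops into two non-empty groups. For each, the best each vehicle can do is its own shortest tour through its group:
  {Upland} + {Maris, Vale, Denton, Quarry}: 60 + 107 = 167
  {Maris} + {Upland, Vale, Denton, Quarry}: 32 + 88 = 120
  {Upland, Maris} + {Vale, Denton, Quarry}: 71 + 88 = 159
  {Vale} + {Upland, Maris, Denton, Quarry}: 40 + 107 = 147
  {Upland, Vale} + {Maris, Denton, Quarry}: 60 + 107 = 167
  {Maris, Vale} + {Upland, Denton, Quarry}: 67 + 88 = 155
  … (15 splits in total)
Best: vehicle 1 Alder → Maris → Alder = 32; vehicle 2 Alder → Vale → Denton → Upland → Quarry → Alder = 88; combined 120.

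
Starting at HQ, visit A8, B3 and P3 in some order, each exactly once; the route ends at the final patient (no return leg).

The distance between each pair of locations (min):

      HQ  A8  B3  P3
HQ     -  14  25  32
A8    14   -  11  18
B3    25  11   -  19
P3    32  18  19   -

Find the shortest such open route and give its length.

44 min — the minimum one-way total.

There are 3! = 6 possible orderings.
HQ→A8→B3→P3: 14+11+19 = 44
HQ→A8→P3→B3: 14+18+19 = 51
HQ→B3→A8→P3: 25+11+18 = 54
HQ→B3→P3→A8: 25+19+18 = 62
HQ→P3→A8→B3: 32+18+11 = 61
HQ→P3→B3→A8: 32+19+11 = 62
The minimum is 44.
One shortest path: HQ → A8 → B3 → P3.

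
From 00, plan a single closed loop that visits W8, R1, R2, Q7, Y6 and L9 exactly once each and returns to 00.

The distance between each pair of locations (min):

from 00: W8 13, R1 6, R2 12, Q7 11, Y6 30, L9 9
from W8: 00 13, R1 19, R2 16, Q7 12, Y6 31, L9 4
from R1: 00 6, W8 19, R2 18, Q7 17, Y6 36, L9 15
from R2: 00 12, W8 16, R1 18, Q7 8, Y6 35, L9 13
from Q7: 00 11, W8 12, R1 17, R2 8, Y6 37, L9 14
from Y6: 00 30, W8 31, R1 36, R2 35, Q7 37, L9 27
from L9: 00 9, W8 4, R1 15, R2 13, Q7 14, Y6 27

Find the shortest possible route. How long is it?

Minimum total distance: 105 min.

00-W8-R1-R2-Q7-Y6-L9-00: 13+19+18+8+37+27+9 = 131
00-W8-R1-R2-Q7-L9-Y6-00: 13+19+18+8+14+27+30 = 129
00-W8-R1-R2-Y6-Q7-L9-00: 13+19+18+35+37+14+9 = 145
00-W8-R1-R2-Y6-L9-Q7-00: 13+19+18+35+27+14+11 = 137
00-W8-R1-R2-L9-Q7-Y6-00: 13+19+18+13+14+37+30 = 144
00-W8-R1-R2-L9-Y6-Q7-00: 13+19+18+13+27+37+11 = 138
00-W8-R1-Q7-R2-Y6-L9-00: 13+19+17+8+35+27+9 = 128
00-W8-R1-Q7-R2-L9-Y6-00: 13+19+17+8+13+27+30 = 127
… (352 more)
00-R1-R2-Q7-W8-L9-Y6-00: 6+18+8+12+4+27+30 = 105  ← best
The minimum is 105.
One optimal route: 00 → R1 → R2 → Q7 → W8 → L9 → Y6 → 00 (or its reverse).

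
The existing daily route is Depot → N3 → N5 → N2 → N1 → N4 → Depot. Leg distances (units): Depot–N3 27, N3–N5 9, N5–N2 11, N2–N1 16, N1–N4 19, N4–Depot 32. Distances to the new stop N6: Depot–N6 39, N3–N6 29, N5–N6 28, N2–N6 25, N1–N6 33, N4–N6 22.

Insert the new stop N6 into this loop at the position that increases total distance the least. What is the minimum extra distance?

Insertion cost between consecutive stops i–j is d(i,N6) + d(N6,j) − d(i,j):
  between Depot and N3: 39 + 29 − 27 = 41
  between N3 and N5: 29 + 28 − 9 = 48
  between N5 and N2: 28 + 25 − 11 = 42
  between N2 and N1: 25 + 33 − 16 = 42
  between N1 and N4: 33 + 22 − 19 = 36
  between N4 and Depot: 22 + 39 − 32 = 29
Cheapest insertion is between N4 and Depot, adding 29.
New total = 114 + 29 = 143.

+29 — insert N6 between N4 and Depot.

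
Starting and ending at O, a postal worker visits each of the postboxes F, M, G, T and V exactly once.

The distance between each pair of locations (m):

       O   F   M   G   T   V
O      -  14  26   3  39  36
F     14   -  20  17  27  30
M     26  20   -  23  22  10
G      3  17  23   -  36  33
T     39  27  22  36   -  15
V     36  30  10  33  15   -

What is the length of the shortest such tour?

With 5 stops there are 5!/2 = 60 distinct round trips (a route and its reverse cost the same).
O-F-M-G-T-V-O: 14+20+23+36+15+36 = 144
O-F-M-G-V-T-O: 14+20+23+33+15+39 = 144
O-F-M-T-G-V-O: 14+20+22+36+33+36 = 161
O-F-M-T-V-G-O: 14+20+22+15+33+3 = 107
O-F-M-V-G-T-O: 14+20+10+33+36+39 = 152
O-F-M-V-T-G-O: 14+20+10+15+36+3 = 98
O-F-G-M-T-V-O: 14+17+23+22+15+36 = 127
O-F-G-M-V-T-O: 14+17+23+10+15+39 = 118
O-F-G-T-M-V-O: 14+17+36+22+10+36 = 135
O-F-G-T-V-M-O: 14+17+36+15+10+26 = 118
O-F-G-V-M-T-O: 14+17+33+10+22+39 = 135
O-F-G-V-T-M-O: 14+17+33+15+22+26 = 127
O-F-T-M-G-V-O: 14+27+22+23+33+36 = 155
O-F-T-M-V-G-O: 14+27+22+10+33+3 = 109
… (46 more)
O-F-T-V-M-G-O: 14+27+15+10+23+3 = 92  ← best
The minimum is 92.
One optimal route: O → F → T → V → M → G → O (or its reverse).

Minimum total distance: 92 m.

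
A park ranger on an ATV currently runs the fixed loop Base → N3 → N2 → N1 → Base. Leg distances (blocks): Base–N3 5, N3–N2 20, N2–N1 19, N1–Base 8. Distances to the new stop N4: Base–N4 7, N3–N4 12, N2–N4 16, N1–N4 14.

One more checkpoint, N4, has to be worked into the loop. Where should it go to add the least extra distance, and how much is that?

Insertion cost between consecutive stops i–j is d(i,N4) + d(N4,j) − d(i,j):
  between Base and N3: 7 + 12 − 5 = 14
  between N3 and N2: 12 + 16 − 20 = 8
  between N2 and N1: 16 + 14 − 19 = 11
  between N1 and Base: 14 + 7 − 8 = 13
Cheapest insertion is between N3 and N2, adding 8.
New total = 52 + 8 = 60.

+8 blocks — insert N4 between N3 and N2.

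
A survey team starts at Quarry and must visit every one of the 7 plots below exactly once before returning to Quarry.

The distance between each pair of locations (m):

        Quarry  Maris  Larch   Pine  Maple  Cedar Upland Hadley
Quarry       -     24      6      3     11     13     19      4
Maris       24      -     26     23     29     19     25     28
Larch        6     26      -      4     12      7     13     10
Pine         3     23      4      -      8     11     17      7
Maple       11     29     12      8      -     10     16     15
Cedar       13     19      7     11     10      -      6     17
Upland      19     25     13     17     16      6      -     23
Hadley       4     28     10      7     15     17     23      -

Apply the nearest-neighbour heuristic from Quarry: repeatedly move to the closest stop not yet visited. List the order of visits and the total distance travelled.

Total distance 103 m via the nearest-neighbour route Quarry → Pine → Larch → Cedar → Upland → Maple → Hadley → Maris → Quarry.

Quarry → [Pine:3 / Hadley:4 / Larch:6 / Maple:11 / Cedar:13 / Upland:19 / Maris:24] → Pine (3)
Pine → [Larch:4 / Hadley:7 / Maple:8 / Cedar:11 / Upland:17 / Maris:23] → Larch (4)
Larch → [Cedar:7 / Hadley:10 / Maple:12 / Upland:13 / Maris:26] → Cedar (7)
Cedar → [Upland:6 / Maple:10 / Hadley:17 / Maris:19] → Upland (6)
Upland → [Maple:16 / Hadley:23 / Maris:25] → Maple (16)
Maple → [Hadley:15 / Maris:29] → Hadley (15)
Hadley → [Maris:28] → Maris (28)
Return Maris→Quarry: 24.
Total = 3 + 4 + 7 + 6 + 16 + 15 + 28 + 24 = 103.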